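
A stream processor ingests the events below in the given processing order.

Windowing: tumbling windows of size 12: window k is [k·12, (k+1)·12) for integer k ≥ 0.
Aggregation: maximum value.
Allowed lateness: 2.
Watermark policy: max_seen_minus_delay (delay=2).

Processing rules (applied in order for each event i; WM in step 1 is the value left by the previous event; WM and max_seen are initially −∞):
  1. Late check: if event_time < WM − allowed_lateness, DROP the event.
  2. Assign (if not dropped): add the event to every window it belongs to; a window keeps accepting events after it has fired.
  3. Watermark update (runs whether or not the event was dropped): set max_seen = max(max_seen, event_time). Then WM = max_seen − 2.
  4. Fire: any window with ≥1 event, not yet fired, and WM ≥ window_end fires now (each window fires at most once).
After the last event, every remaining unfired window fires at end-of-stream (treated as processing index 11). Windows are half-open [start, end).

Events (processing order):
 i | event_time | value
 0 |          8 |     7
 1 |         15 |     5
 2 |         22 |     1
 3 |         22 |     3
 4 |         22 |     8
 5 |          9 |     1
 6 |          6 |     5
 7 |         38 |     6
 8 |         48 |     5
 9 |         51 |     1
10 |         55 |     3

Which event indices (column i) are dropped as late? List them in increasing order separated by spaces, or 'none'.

i=0 t=8 v=7: → [0,12); WM=6
i=1 t=15 v=5: → [12,24); WM=13; [0,12) fires=7
i=2 t=22 v=1: → [12,24); WM=20
i=3 t=22 v=3: → [12,24); WM=20
i=4 t=22 v=8: → [12,24); WM=20
i=5 t=9 v=1: DROP (t<20-2); WM=20
i=6 t=6 v=5: DROP (t<20-2); WM=20
i=7 t=38 v=6: → [36,48); WM=36; [12,24) fires=8
i=8 t=48 v=5: → [48,60); WM=46
i=9 t=51 v=1: → [48,60); WM=49; [36,48) fires=6
i=10 t=55 v=3: → [48,60); WM=53

5 6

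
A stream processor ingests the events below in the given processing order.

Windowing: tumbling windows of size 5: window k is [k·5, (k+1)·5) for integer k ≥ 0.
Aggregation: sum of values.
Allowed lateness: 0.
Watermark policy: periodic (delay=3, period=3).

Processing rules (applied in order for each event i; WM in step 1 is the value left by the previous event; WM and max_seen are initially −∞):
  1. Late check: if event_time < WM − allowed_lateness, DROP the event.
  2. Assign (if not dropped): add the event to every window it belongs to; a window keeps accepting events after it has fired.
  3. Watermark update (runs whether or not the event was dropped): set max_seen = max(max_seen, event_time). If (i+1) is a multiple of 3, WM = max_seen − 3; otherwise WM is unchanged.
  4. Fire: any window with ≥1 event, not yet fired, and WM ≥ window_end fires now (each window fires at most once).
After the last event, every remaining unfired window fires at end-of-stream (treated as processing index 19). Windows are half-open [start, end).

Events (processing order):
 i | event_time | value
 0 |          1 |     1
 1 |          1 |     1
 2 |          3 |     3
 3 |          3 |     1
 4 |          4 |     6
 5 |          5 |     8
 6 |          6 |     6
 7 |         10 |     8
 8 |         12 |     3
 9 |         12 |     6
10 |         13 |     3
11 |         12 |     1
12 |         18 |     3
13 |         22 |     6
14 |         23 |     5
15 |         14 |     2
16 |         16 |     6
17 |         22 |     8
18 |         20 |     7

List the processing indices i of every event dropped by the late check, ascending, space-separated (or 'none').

15 16

i=0 t=1 v=1: → [0,5); WM=−∞
i=1 t=1 v=1: → [0,5); WM=−∞
i=2 t=3 v=3: → [0,5); WM=0
i=3 t=3 v=1: → [0,5); WM=0
i=4 t=4 v=6: → [0,5); WM=0
i=5 t=5 v=8: → [5,10); WM=2
i=6 t=6 v=6: → [5,10); WM=2
i=7 t=10 v=8: → [10,15); WM=2
i=8 t=12 v=3: → [10,15); WM=9; [0,5) fires=12
i=9 t=12 v=6: → [10,15); WM=9
i=10 t=13 v=3: → [10,15); WM=9
i=11 t=12 v=1: → [10,15); WM=10; [5,10) fires=14
i=12 t=18 v=3: → [15,20); WM=10
i=13 t=22 v=6: → [20,25); WM=10
i=14 t=23 v=5: → [20,25); WM=20; [10,15) fires=21 [15,20) fires=3
i=15 t=14 v=2: DROP (t<20-0); WM=20
i=16 t=16 v=6: DROP (t<20-0); WM=20
i=17 t=22 v=8: → [20,25); WM=20
i=18 t=20 v=7: → [20,25); WM=20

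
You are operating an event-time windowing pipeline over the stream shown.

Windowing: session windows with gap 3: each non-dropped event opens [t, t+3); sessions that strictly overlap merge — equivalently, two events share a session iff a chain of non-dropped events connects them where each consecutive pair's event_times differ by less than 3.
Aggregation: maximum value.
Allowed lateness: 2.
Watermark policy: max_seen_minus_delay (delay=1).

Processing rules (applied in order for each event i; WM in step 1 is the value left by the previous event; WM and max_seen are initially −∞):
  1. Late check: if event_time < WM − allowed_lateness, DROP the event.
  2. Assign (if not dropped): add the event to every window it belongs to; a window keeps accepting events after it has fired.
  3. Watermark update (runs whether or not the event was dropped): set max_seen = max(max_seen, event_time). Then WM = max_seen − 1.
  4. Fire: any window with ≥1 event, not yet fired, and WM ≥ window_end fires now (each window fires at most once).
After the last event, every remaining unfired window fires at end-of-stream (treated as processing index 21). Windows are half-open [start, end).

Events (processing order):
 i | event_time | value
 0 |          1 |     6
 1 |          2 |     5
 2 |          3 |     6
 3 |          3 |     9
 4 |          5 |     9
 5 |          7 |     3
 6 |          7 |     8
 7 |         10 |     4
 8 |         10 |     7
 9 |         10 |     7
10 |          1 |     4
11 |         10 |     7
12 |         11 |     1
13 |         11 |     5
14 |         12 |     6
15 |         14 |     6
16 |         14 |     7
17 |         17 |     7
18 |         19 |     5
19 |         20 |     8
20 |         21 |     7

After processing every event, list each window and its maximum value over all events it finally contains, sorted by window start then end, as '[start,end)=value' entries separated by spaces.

i=0 t=1 v=6: → [1,4); WM=0
i=1 t=2 v=5: → [1,5); WM=1
i=2 t=3 v=6: → [1,6); WM=2
i=3 t=3 v=9: → [1,6); WM=2
i=4 t=5 v=9: → [1,8); WM=4
i=5 t=7 v=3: → [1,10); WM=6
i=6 t=7 v=8: → [1,10); WM=6
i=7 t=10 v=4: → [10,13); WM=9
i=8 t=10 v=7: → [10,13); WM=9
i=9 t=10 v=7: → [10,13); WM=9
i=10 t=1 v=4: DROP (t<9-2); WM=9
i=11 t=10 v=7: → [10,13); WM=9
i=12 t=11 v=1: → [10,14); WM=10
i=13 t=11 v=5: → [10,14); WM=10
i=14 t=12 v=6: → [10,15); WM=11
i=15 t=14 v=6: → [10,17); WM=13
i=16 t=14 v=7: → [10,17); WM=13
i=17 t=17 v=7: → [17,20); WM=16
i=18 t=19 v=5: → [17,22); WM=18
i=19 t=20 v=8: → [17,23); WM=19
i=20 t=21 v=7: → [17,24); WM=20

[1,10)=9 [10,17)=7 [17,24)=8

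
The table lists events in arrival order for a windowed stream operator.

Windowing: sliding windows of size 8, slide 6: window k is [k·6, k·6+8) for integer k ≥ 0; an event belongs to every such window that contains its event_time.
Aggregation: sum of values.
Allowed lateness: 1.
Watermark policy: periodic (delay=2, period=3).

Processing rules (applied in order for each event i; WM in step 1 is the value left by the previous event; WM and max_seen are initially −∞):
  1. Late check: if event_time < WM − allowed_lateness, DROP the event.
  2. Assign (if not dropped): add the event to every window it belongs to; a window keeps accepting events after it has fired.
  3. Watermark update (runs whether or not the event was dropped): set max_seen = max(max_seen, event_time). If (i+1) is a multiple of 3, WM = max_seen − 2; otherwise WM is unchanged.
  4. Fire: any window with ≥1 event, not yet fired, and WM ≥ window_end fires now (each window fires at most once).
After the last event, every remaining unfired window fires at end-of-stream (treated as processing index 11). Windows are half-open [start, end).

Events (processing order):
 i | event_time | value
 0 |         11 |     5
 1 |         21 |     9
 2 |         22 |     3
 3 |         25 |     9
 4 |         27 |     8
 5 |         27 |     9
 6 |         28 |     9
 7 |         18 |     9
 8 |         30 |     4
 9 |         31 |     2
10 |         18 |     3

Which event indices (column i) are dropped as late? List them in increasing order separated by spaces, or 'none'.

i=0 t=11 v=5: → [6,14); WM=−∞
i=1 t=21 v=9: → [18,26); WM=−∞
i=2 t=22 v=3: → [18,26); WM=20; [6,14) fires=5
i=3 t=25 v=9: → [24,32),[18,26); WM=20
i=4 t=27 v=8: → [24,32); WM=20
i=5 t=27 v=9: → [24,32); WM=25
i=6 t=28 v=9: → [24,32); WM=25
i=7 t=18 v=9: DROP (t<25-1); WM=25
i=8 t=30 v=4: → [30,38),[24,32); WM=28; [18,26) fires=21
i=9 t=31 v=2: → [30,38),[24,32); WM=28
i=10 t=18 v=3: DROP (t<28-1); WM=28

7 10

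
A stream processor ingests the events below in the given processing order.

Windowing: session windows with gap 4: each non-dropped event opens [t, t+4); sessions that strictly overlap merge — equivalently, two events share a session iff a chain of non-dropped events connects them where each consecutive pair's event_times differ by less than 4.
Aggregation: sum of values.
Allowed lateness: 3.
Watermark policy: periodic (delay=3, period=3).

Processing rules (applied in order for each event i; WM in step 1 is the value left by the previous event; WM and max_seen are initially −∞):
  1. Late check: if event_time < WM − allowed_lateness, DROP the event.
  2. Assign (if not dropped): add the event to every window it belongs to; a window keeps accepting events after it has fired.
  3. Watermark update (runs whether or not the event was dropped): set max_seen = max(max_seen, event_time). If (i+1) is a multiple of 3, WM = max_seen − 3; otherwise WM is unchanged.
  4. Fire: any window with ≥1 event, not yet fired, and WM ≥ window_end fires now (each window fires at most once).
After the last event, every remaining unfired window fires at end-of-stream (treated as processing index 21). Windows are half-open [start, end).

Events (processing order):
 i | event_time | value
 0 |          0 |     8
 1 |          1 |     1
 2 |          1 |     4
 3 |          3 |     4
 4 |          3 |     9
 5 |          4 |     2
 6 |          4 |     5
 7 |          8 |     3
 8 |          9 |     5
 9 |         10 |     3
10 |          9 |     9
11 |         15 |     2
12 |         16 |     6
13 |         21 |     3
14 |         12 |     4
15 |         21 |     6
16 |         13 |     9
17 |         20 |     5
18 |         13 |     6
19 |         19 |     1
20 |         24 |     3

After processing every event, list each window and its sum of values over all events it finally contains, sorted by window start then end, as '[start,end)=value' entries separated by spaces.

[0,8)=33 [8,28)=50

i=0 t=0 v=8: → [0,4); WM=−∞
i=1 t=1 v=1: → [0,5); WM=−∞
i=2 t=1 v=4: → [0,5); WM=-2
i=3 t=3 v=4: → [0,7); WM=-2
i=4 t=3 v=9: → [0,7); WM=-2
i=5 t=4 v=2: → [0,8); WM=1
i=6 t=4 v=5: → [0,8); WM=1
i=7 t=8 v=3: → [8,12); WM=1
i=8 t=9 v=5: → [8,13); WM=6
i=9 t=10 v=3: → [8,14); WM=6
i=10 t=9 v=9: → [8,14); WM=6
i=11 t=15 v=2: → [15,19); WM=12
i=12 t=16 v=6: → [15,20); WM=12
i=13 t=21 v=3: → [21,25); WM=12
i=14 t=12 v=4: → [8,20); WM=18
i=15 t=21 v=6: → [21,25); WM=18
i=16 t=13 v=9: DROP (t<18-3); WM=18
i=17 t=20 v=5: → [20,25); WM=18
i=18 t=13 v=6: DROP (t<18-3); WM=18
i=19 t=19 v=1: → [8,25); WM=18
i=20 t=24 v=3: → [8,28); WM=21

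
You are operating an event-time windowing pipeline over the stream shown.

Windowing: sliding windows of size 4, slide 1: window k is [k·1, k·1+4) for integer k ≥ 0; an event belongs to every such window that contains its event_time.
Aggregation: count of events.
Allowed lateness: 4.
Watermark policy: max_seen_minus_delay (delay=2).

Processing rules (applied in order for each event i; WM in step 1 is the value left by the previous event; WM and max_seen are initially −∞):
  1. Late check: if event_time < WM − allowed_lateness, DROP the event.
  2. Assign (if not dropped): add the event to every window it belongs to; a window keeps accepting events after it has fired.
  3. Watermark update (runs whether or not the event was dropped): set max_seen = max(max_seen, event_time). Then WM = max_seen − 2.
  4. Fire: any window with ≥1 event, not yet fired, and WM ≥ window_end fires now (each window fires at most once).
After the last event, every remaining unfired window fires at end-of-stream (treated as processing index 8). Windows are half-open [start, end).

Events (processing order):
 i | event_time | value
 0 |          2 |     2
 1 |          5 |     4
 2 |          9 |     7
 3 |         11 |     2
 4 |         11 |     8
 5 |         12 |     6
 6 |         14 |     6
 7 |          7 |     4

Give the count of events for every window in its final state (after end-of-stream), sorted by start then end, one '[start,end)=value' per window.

[0,4)=1 [1,5)=1 [2,6)=2 [3,7)=1 [4,8)=1 [5,9)=1 [6,10)=1 [7,11)=1 [8,12)=3 [9,13)=4 [10,14)=3 [11,15)=4 [12,16)=2 [13,17)=1 [14,18)=1

i=0 t=2 v=2: → [2,6),[1,5),[0,4); WM=0
i=1 t=5 v=4: → [5,9),[4,8),[3,7),[2,6); WM=3
i=2 t=9 v=7: → [9,13),[8,12),[7,11),[6,10); WM=7; [0,4) fires=1 [1,5) fires=1 [2,6) fires=2 [3,7) fires=1
i=3 t=11 v=2: → [11,15),[10,14),[9,13),[8,12); WM=9; [4,8) fires=1 [5,9) fires=1
i=4 t=11 v=8: → [11,15),[10,14),[9,13),[8,12); WM=9
i=5 t=12 v=6: → [12,16),[11,15),[10,14),[9,13); WM=10; [6,10) fires=1
i=6 t=14 v=6: → [14,18),[13,17),[12,16),[11,15); WM=12; [7,11) fires=1 [8,12) fires=3
i=7 t=7 v=4: DROP (t<12-4); WM=12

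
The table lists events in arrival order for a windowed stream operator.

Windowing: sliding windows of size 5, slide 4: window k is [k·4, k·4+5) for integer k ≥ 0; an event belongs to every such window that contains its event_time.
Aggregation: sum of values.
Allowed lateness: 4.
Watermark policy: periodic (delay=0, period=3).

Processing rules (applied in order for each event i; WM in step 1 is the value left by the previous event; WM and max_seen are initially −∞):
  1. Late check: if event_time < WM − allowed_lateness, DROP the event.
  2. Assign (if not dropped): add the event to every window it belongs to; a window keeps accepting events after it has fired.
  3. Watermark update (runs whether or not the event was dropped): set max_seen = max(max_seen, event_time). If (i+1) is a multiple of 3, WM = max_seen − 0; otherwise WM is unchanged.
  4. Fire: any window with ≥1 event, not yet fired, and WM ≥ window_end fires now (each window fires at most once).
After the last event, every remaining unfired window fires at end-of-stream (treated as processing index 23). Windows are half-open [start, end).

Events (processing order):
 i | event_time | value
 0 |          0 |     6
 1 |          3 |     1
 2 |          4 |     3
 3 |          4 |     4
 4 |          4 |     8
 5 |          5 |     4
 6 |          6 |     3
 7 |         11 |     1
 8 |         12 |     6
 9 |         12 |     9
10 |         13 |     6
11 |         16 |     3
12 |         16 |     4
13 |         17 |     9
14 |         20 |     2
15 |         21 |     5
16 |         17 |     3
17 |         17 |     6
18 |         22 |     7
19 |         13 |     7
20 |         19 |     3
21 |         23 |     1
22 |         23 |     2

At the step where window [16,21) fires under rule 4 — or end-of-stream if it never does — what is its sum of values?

27

i=0 t=0 v=6: → [0,5); WM=−∞
i=1 t=3 v=1: → [0,5); WM=−∞
i=2 t=4 v=3: → [4,9),[0,5); WM=4
i=3 t=4 v=4: → [4,9),[0,5); WM=4
i=4 t=4 v=8: → [4,9),[0,5); WM=4
i=5 t=5 v=4: → [4,9); WM=5; [0,5) fires=22
i=6 t=6 v=3: → [4,9); WM=5
i=7 t=11 v=1: → [8,13); WM=5
i=8 t=12 v=6: → [12,17),[8,13); WM=12; [4,9) fires=22
i=9 t=12 v=9: → [12,17),[8,13); WM=12
i=10 t=13 v=6: → [12,17); WM=12
i=11 t=16 v=3: → [16,21),[12,17); WM=16; [8,13) fires=16
i=12 t=16 v=4: → [16,21),[12,17); WM=16
i=13 t=17 v=9: → [16,21); WM=16
i=14 t=20 v=2: → [20,25),[16,21); WM=20; [12,17) fires=28
i=15 t=21 v=5: → [20,25); WM=20
i=16 t=17 v=3: → [16,21); WM=20
i=17 t=17 v=6: → [16,21); WM=21; [16,21) fires=27
i=18 t=22 v=7: → [20,25); WM=21
i=19 t=13 v=7: DROP (t<21-4); WM=21
i=20 t=19 v=3: → [16,21); WM=22
i=21 t=23 v=1: → [20,25); WM=22
i=22 t=23 v=2: → [20,25); WM=22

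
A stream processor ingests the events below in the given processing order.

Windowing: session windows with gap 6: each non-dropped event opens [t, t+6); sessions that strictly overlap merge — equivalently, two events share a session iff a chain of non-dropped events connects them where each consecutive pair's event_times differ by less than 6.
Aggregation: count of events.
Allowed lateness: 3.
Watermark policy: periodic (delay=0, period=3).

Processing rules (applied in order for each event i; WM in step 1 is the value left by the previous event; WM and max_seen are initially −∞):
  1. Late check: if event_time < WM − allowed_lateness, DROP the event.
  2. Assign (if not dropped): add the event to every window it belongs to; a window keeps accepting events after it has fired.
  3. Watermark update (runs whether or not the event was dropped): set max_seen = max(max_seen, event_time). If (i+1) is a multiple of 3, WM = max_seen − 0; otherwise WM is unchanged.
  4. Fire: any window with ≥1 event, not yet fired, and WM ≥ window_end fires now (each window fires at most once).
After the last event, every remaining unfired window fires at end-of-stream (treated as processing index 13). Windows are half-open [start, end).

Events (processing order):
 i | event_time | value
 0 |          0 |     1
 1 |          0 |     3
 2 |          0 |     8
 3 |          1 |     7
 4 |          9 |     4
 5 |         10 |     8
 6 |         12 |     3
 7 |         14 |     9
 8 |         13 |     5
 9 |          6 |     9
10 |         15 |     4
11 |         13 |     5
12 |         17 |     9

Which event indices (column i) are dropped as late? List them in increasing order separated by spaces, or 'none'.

9

i=0 t=0 v=1: → [0,6); WM=−∞
i=1 t=0 v=3: → [0,6); WM=−∞
i=2 t=0 v=8: → [0,6); WM=0
i=3 t=1 v=7: → [0,7); WM=0
i=4 t=9 v=4: → [9,15); WM=0
i=5 t=10 v=8: → [9,16); WM=10
i=6 t=12 v=3: → [9,18); WM=10
i=7 t=14 v=9: → [9,20); WM=10
i=8 t=13 v=5: → [9,20); WM=14
i=9 t=6 v=9: DROP (t<14-3); WM=14
i=10 t=15 v=4: → [9,21); WM=14
i=11 t=13 v=5: → [9,21); WM=15
i=12 t=17 v=9: → [9,23); WM=15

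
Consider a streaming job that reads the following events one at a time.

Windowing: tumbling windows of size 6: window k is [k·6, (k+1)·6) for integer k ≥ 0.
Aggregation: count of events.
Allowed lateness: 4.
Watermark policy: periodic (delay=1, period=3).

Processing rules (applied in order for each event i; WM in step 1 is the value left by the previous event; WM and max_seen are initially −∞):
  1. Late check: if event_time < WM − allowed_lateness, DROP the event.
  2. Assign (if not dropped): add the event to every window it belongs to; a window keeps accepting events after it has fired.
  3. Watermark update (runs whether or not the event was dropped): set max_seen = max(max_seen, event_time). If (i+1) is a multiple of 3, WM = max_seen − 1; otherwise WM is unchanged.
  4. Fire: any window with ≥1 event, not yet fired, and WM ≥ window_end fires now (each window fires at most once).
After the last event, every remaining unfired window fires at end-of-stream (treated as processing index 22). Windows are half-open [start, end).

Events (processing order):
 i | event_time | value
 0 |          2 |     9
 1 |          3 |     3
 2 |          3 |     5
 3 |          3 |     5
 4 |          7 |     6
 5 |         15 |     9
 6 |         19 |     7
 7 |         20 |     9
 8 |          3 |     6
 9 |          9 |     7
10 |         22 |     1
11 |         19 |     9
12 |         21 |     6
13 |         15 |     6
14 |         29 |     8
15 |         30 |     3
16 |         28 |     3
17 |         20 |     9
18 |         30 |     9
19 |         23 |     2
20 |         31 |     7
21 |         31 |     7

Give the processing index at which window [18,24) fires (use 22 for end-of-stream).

14

i=0 t=2 v=9: → [0,6); WM=−∞
i=1 t=3 v=3: → [0,6); WM=−∞
i=2 t=3 v=5: → [0,6); WM=2
i=3 t=3 v=5: → [0,6); WM=2
i=4 t=7 v=6: → [6,12); WM=2
i=5 t=15 v=9: → [12,18); WM=14; [0,6) fires=4 [6,12) fires=1
i=6 t=19 v=7: → [18,24); WM=14
i=7 t=20 v=9: → [18,24); WM=14
i=8 t=3 v=6: DROP (t<14-4); WM=19; [12,18) fires=1
i=9 t=9 v=7: DROP (t<19-4); WM=19
i=10 t=22 v=1: → [18,24); WM=19
i=11 t=19 v=9: → [18,24); WM=21
i=12 t=21 v=6: → [18,24); WM=21
i=13 t=15 v=6: DROP (t<21-4); WM=21
i=14 t=29 v=8: → [24,30); WM=28; [18,24) fires=5
i=15 t=30 v=3: → [30,36); WM=28
i=16 t=28 v=3: → [24,30); WM=28
i=17 t=20 v=9: DROP (t<28-4); WM=29
i=18 t=30 v=9: → [30,36); WM=29
i=19 t=23 v=2: DROP (t<29-4); WM=29
i=20 t=31 v=7: → [30,36); WM=30; [24,30) fires=2
i=21 t=31 v=7: → [30,36); WM=30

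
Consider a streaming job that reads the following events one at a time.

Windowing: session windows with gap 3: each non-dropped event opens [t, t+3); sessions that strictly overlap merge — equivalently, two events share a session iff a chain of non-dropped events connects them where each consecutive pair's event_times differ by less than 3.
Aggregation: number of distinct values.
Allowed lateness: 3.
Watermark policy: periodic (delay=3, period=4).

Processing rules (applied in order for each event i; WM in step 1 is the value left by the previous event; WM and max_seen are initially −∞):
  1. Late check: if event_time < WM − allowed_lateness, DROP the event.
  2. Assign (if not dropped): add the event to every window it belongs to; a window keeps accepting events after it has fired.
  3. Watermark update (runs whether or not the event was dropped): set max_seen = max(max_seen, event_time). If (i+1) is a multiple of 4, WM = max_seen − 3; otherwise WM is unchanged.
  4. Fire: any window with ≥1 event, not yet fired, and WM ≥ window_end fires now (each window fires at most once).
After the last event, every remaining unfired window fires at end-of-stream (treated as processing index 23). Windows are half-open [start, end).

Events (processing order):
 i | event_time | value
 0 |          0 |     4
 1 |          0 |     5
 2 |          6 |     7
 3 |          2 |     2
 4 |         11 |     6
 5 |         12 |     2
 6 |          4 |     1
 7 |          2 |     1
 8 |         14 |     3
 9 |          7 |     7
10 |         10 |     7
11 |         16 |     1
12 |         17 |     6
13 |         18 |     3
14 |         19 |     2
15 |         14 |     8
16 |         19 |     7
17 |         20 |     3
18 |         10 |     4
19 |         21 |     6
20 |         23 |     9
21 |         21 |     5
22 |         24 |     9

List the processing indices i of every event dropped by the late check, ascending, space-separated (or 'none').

18

i=0 t=0 v=4: → [0,3); WM=−∞
i=1 t=0 v=5: → [0,3); WM=−∞
i=2 t=6 v=7: → [6,9); WM=−∞
i=3 t=2 v=2: → [0,5); WM=3
i=4 t=11 v=6: → [11,14); WM=3
i=5 t=12 v=2: → [11,15); WM=3
i=6 t=4 v=1: → [0,9); WM=3
i=7 t=2 v=1: → [0,9); WM=9
i=8 t=14 v=3: → [11,17); WM=9
i=9 t=7 v=7: → [0,10); WM=9
i=10 t=10 v=7: → [10,17); WM=9
i=11 t=16 v=1: → [10,19); WM=13
i=12 t=17 v=6: → [10,20); WM=13
i=13 t=18 v=3: → [10,21); WM=13
i=14 t=19 v=2: → [10,22); WM=13
i=15 t=14 v=8: → [10,22); WM=16
i=16 t=19 v=7: → [10,22); WM=16
i=17 t=20 v=3: → [10,23); WM=16
i=18 t=10 v=4: DROP (t<16-3); WM=16
i=19 t=21 v=6: → [10,24); WM=18
i=20 t=23 v=9: → [10,26); WM=18
i=21 t=21 v=5: → [10,26); WM=18
i=22 t=24 v=9: → [10,27); WM=18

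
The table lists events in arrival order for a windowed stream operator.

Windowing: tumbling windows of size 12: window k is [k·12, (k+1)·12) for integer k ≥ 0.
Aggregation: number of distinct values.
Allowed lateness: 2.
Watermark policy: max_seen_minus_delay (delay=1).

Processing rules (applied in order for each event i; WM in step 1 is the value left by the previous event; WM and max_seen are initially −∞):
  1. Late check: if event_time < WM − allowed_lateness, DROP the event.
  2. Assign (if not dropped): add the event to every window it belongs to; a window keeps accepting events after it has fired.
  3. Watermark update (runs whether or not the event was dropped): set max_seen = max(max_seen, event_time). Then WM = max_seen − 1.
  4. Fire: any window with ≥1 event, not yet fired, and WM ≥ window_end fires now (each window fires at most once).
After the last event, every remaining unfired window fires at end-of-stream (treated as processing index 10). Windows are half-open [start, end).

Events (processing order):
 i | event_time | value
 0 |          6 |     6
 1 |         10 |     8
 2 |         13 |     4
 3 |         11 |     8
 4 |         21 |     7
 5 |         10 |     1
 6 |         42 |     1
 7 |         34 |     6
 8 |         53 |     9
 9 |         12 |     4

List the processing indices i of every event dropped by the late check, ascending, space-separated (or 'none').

5 7 9

i=0 t=6 v=6: → [0,12); WM=5
i=1 t=10 v=8: → [0,12); WM=9
i=2 t=13 v=4: → [12,24); WM=12; [0,12) fires=2
i=3 t=11 v=8: → [0,12); WM=12
i=4 t=21 v=7: → [12,24); WM=20
i=5 t=10 v=1: DROP (t<20-2); WM=20
i=6 t=42 v=1: → [36,48); WM=41; [12,24) fires=2
i=7 t=34 v=6: DROP (t<41-2); WM=41
i=8 t=53 v=9: → [48,60); WM=52; [36,48) fires=1
i=9 t=12 v=4: DROP (t<52-2); WM=52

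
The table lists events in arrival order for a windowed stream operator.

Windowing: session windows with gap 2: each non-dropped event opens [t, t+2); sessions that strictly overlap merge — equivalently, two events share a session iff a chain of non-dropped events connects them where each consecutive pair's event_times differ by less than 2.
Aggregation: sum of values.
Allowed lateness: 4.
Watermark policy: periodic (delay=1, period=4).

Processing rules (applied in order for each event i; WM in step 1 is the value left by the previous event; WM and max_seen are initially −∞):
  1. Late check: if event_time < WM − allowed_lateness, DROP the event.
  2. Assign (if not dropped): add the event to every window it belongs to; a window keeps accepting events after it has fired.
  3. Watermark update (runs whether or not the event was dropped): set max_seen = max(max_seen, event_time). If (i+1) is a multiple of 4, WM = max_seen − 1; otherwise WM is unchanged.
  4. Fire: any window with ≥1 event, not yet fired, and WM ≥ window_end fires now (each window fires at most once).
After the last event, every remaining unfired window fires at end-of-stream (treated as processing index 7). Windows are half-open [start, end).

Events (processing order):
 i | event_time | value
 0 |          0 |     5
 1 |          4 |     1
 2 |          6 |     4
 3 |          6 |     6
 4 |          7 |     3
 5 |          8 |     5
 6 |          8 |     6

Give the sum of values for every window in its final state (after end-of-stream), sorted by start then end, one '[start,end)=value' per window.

i=0 t=0 v=5: → [0,2); WM=−∞
i=1 t=4 v=1: → [4,6); WM=−∞
i=2 t=6 v=4: → [6,8); WM=−∞
i=3 t=6 v=6: → [6,8); WM=5
i=4 t=7 v=3: → [6,9); WM=5
i=5 t=8 v=5: → [6,10); WM=5
i=6 t=8 v=6: → [6,10); WM=5

[0,2)=5 [4,6)=1 [6,10)=24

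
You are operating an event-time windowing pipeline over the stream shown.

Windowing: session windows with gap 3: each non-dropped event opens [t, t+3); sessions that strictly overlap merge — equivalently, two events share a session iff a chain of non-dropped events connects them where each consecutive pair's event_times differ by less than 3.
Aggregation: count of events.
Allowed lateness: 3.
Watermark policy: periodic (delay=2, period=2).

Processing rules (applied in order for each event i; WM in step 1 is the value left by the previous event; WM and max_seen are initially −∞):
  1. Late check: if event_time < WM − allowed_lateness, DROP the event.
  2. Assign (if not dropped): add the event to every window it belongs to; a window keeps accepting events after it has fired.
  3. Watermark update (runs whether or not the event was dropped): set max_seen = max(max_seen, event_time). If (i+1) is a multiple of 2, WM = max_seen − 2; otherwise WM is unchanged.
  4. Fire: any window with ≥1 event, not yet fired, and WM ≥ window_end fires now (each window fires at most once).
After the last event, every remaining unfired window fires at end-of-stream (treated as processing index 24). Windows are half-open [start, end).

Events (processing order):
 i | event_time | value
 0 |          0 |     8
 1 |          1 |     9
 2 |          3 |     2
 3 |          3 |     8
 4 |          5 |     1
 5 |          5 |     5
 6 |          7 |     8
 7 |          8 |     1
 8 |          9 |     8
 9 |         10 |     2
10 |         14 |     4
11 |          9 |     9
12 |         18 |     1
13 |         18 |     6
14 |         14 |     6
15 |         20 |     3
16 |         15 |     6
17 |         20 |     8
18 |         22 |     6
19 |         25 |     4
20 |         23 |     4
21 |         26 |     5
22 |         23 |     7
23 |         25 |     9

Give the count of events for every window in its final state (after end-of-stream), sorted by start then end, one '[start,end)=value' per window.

i=0 t=0 v=8: → [0,3); WM=−∞
i=1 t=1 v=9: → [0,4); WM=-1
i=2 t=3 v=2: → [0,6); WM=-1
i=3 t=3 v=8: → [0,6); WM=1
i=4 t=5 v=1: → [0,8); WM=1
i=5 t=5 v=5: → [0,8); WM=3
i=6 t=7 v=8: → [0,10); WM=3
i=7 t=8 v=1: → [0,11); WM=6
i=8 t=9 v=8: → [0,12); WM=6
i=9 t=10 v=2: → [0,13); WM=8
i=10 t=14 v=4: → [14,17); WM=8
i=11 t=9 v=9: → [0,13); WM=12
i=12 t=18 v=1: → [18,21); WM=12
i=13 t=18 v=6: → [18,21); WM=16
i=14 t=14 v=6: → [14,17); WM=16
i=15 t=20 v=3: → [18,23); WM=18
i=16 t=15 v=6: → [14,18); WM=18
i=17 t=20 v=8: → [18,23); WM=18
i=18 t=22 v=6: → [18,25); WM=18
i=19 t=25 v=4: → [25,28); WM=23
i=20 t=23 v=4: → [18,28); WM=23
i=21 t=26 v=5: → [18,29); WM=24
i=22 t=23 v=7: → [18,29); WM=24
i=23 t=25 v=9: → [18,29); WM=24

[0,13)=11 [14,18)=3 [18,29)=10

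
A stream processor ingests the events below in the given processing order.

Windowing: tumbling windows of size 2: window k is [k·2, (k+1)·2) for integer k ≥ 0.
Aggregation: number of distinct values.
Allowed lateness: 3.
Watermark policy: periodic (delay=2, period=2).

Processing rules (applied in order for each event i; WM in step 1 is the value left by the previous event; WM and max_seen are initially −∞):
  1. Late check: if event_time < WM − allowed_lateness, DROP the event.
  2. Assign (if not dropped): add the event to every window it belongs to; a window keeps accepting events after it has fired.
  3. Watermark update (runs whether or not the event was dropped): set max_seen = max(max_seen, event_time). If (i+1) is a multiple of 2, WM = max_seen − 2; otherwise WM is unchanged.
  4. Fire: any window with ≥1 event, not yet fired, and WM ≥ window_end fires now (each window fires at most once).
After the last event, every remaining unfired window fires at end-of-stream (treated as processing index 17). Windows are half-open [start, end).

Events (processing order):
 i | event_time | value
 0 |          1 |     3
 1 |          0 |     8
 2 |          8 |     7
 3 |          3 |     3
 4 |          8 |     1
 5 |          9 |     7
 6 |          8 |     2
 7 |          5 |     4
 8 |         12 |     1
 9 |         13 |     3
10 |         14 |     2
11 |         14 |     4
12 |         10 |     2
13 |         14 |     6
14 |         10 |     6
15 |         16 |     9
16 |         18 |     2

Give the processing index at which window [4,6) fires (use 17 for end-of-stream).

i=0 t=1 v=3: → [0,2); WM=−∞
i=1 t=0 v=8: → [0,2); WM=-1
i=2 t=8 v=7: → [8,10); WM=-1
i=3 t=3 v=3: → [2,4); WM=6; [0,2) fires=2 [2,4) fires=1
i=4 t=8 v=1: → [8,10); WM=6
i=5 t=9 v=7: → [8,10); WM=7
i=6 t=8 v=2: → [8,10); WM=7
i=7 t=5 v=4: → [4,6); WM=7; [4,6) fires=1
i=8 t=12 v=1: → [12,14); WM=7
i=9 t=13 v=3: → [12,14); WM=11; [8,10) fires=3
i=10 t=14 v=2: → [14,16); WM=11
i=11 t=14 v=4: → [14,16); WM=12
i=12 t=10 v=2: → [10,12); WM=12; [10,12) fires=1
i=13 t=14 v=6: → [14,16); WM=12
i=14 t=10 v=6: → [10,12); WM=12
i=15 t=16 v=9: → [16,18); WM=14; [12,14) fires=2
i=16 t=18 v=2: → [18,20); WM=14

7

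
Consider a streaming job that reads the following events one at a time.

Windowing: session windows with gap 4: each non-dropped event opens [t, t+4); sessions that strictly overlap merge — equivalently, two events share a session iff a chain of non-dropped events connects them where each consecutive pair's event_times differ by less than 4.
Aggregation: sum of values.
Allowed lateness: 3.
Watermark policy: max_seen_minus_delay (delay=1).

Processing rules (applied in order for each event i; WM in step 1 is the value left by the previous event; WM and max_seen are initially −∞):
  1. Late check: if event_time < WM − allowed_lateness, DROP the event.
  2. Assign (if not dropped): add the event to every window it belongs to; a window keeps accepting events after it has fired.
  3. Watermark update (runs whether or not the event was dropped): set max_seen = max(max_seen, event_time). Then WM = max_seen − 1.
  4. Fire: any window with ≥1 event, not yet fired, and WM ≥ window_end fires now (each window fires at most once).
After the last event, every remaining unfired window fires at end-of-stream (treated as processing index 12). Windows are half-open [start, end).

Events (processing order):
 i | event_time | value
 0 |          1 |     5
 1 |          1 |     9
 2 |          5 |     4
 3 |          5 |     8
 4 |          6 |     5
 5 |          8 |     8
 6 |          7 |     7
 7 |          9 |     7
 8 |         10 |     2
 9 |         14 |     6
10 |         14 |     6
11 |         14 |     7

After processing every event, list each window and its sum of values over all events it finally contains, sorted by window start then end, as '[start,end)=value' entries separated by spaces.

[1,5)=14 [5,14)=41 [14,18)=19

i=0 t=1 v=5: → [1,5); WM=0
i=1 t=1 v=9: → [1,5); WM=0
i=2 t=5 v=4: → [5,9); WM=4
i=3 t=5 v=8: → [5,9); WM=4
i=4 t=6 v=5: → [5,10); WM=5
i=5 t=8 v=8: → [5,12); WM=7
i=6 t=7 v=7: → [5,12); WM=7
i=7 t=9 v=7: → [5,13); WM=8
i=8 t=10 v=2: → [5,14); WM=9
i=9 t=14 v=6: → [14,18); WM=13
i=10 t=14 v=6: → [14,18); WM=13
i=11 t=14 v=7: → [14,18); WM=13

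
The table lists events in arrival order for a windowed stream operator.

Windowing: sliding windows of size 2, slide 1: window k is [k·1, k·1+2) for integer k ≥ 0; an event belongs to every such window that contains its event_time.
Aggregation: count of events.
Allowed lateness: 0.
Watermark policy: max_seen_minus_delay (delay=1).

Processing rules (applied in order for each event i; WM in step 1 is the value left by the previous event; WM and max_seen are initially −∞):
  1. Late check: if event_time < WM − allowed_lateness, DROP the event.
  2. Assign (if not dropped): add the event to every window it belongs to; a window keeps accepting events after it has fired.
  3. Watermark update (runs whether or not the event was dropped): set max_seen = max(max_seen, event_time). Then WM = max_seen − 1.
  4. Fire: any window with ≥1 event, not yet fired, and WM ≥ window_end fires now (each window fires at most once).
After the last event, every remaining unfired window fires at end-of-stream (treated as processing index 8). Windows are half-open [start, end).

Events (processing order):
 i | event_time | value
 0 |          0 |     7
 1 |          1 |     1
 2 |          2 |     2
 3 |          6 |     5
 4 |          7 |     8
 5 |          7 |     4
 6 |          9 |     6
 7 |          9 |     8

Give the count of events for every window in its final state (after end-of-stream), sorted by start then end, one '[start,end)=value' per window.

[0,2)=2 [1,3)=2 [2,4)=1 [5,7)=1 [6,8)=3 [7,9)=2 [8,10)=2 [9,11)=2

i=0 t=0 v=7: → [0,2); WM=-1
i=1 t=1 v=1: → [1,3),[0,2); WM=0
i=2 t=2 v=2: → [2,4),[1,3); WM=1
i=3 t=6 v=5: → [6,8),[5,7); WM=5; [0,2) fires=2 [1,3) fires=2 [2,4) fires=1
i=4 t=7 v=8: → [7,9),[6,8); WM=6
i=5 t=7 v=4: → [7,9),[6,8); WM=6
i=6 t=9 v=6: → [9,11),[8,10); WM=8; [5,7) fires=1 [6,8) fires=3
i=7 t=9 v=8: → [9,11),[8,10); WM=8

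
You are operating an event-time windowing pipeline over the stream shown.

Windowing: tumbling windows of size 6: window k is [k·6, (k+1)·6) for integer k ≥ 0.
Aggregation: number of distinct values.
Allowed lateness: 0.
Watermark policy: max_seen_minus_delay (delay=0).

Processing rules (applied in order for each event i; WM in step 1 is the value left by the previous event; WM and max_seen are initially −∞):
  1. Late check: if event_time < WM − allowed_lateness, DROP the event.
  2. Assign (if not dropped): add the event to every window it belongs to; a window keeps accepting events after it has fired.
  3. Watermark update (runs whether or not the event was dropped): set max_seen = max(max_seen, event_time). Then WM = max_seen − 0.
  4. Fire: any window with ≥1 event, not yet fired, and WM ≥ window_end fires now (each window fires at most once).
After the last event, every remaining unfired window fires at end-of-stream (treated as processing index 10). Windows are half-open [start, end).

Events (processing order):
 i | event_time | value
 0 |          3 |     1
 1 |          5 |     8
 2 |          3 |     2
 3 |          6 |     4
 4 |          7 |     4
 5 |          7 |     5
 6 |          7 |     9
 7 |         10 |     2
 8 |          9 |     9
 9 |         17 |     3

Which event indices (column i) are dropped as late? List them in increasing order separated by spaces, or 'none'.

i=0 t=3 v=1: → [0,6); WM=3
i=1 t=5 v=8: → [0,6); WM=5
i=2 t=3 v=2: DROP (t<5-0); WM=5
i=3 t=6 v=4: → [6,12); WM=6; [0,6) fires=2
i=4 t=7 v=4: → [6,12); WM=7
i=5 t=7 v=5: → [6,12); WM=7
i=6 t=7 v=9: → [6,12); WM=7
i=7 t=10 v=2: → [6,12); WM=10
i=8 t=9 v=9: DROP (t<10-0); WM=10
i=9 t=17 v=3: → [12,18); WM=17; [6,12) fires=4

2 8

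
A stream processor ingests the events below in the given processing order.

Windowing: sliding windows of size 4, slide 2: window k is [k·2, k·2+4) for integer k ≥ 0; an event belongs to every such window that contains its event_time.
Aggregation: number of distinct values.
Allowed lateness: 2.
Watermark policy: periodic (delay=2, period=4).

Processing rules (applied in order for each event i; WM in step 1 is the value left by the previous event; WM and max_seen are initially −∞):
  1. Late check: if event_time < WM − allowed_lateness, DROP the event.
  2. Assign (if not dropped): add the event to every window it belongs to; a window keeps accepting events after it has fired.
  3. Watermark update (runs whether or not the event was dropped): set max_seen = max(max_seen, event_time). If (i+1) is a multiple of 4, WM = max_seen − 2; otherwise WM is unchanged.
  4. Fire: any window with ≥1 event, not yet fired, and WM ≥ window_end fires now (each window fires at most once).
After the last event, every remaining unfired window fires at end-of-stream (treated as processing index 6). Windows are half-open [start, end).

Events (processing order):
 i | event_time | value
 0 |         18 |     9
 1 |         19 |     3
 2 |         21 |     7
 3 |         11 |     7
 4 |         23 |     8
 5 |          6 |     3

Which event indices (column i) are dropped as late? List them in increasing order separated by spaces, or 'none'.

5

i=0 t=18 v=9: → [18,22),[16,20); WM=−∞
i=1 t=19 v=3: → [18,22),[16,20); WM=−∞
i=2 t=21 v=7: → [20,24),[18,22); WM=−∞
i=3 t=11 v=7: → [10,14),[8,12); WM=19; [8,12) fires=1 [10,14) fires=1
i=4 t=23 v=8: → [22,26),[20,24); WM=19
i=5 t=6 v=3: DROP (t<19-2); WM=19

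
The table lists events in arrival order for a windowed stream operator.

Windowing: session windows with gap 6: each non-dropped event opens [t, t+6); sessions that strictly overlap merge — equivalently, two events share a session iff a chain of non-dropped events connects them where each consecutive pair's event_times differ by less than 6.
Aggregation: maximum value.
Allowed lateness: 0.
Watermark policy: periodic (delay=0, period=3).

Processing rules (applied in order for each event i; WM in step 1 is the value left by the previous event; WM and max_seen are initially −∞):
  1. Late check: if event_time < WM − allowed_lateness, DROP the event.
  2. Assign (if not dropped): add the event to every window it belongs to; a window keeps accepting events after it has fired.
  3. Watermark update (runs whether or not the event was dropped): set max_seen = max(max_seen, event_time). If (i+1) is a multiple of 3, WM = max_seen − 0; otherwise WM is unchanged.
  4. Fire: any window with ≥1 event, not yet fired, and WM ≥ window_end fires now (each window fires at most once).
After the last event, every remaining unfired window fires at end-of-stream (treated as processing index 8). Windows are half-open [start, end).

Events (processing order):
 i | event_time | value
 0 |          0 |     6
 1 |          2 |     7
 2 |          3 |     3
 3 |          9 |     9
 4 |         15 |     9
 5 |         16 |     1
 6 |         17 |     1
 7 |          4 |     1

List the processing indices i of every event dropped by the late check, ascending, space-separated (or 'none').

7

i=0 t=0 v=6: → [0,6); WM=−∞
i=1 t=2 v=7: → [0,8); WM=−∞
i=2 t=3 v=3: → [0,9); WM=3
i=3 t=9 v=9: → [9,15); WM=3
i=4 t=15 v=9: → [15,21); WM=3
i=5 t=16 v=1: → [15,22); WM=16
i=6 t=17 v=1: → [15,23); WM=16
i=7 t=4 v=1: DROP (t<16-0); WM=16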